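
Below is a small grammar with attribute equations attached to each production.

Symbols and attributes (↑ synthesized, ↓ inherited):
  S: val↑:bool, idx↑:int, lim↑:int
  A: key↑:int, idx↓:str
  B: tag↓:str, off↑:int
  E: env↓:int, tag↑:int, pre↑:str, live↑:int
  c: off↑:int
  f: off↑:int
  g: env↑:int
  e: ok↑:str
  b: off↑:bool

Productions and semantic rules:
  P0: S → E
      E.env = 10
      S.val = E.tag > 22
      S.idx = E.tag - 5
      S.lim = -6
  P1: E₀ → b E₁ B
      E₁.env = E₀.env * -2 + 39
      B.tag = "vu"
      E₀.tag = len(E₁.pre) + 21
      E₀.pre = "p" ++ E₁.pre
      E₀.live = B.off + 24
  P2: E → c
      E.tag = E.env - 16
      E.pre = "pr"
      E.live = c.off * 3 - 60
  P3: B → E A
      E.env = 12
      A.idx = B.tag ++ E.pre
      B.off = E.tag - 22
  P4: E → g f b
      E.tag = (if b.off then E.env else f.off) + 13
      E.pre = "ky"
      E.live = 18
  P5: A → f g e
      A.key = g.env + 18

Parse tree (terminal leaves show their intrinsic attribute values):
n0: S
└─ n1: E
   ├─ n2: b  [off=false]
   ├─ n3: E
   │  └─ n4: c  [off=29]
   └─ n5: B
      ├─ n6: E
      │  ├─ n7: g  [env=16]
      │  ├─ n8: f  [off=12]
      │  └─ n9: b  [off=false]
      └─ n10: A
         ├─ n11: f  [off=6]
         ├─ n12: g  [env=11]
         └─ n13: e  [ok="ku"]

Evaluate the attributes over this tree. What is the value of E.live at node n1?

1. n1.env = 10  [10]
2. n2.off = false  [terminal]
3. n3.env = 19  [E₀.env * -2 + 39]
4. n4.off = 29  [terminal]
5. n3.tag = 3  [E.env - 16]
6. n3.pre = "pr"  ["pr"]
7. n3.live = 27  [c.off * 3 - 60]
8. n5.tag = "vu"  ["vu"]
9. n6.env = 12  [12]
10. n7.env = 16  [terminal]
11. n8.off = 12  [terminal]
12. n9.off = false  [terminal]
13. n6.tag = 25  [(if b.off then E.env else f.off) + 13]
14. n6.pre = "ky"  ["ky"]
15. n6.live = 18  [18]
16. n10.idx = "vuky"  [B.tag ++ E.pre]
17. n11.off = 6  [terminal]
18. n12.env = 11  [terminal]
19. n13.ok = "ku"  [terminal]
20. n10.key = 29  [g.env + 18]
21. n5.off = 3  [E.tag - 22]
22. n1.tag = 23  [len(E₁.pre) + 21]
23. n1.pre = "ppr"  ["p" ++ E₁.pre]
24. n1.live = 27  [B.off + 24]
25. n0.val = true  [E.tag > 22]
26. n0.idx = 18  [E.tag - 5]
27. n0.lim = -6  [-6]

27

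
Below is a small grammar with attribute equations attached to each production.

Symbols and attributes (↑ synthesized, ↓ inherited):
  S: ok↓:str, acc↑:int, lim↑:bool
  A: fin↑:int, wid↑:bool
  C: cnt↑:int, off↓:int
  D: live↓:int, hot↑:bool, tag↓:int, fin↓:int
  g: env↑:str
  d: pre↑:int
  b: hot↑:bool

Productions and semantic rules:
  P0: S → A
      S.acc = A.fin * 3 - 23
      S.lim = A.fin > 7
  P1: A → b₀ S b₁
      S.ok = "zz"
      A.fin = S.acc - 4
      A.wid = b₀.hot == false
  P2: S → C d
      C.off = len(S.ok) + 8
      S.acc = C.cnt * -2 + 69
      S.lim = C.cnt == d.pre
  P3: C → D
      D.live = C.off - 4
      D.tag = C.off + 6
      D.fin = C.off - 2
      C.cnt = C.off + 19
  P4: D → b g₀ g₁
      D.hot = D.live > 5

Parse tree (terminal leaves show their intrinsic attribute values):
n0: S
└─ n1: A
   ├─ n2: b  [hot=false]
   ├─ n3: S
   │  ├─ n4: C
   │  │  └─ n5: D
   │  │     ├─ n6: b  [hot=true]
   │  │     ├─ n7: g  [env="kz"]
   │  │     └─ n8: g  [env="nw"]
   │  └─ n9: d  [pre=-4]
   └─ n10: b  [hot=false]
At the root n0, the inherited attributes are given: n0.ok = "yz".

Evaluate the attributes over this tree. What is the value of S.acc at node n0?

-2

1. n0.ok = "yz"  [given at root]
2. n2.hot = false  [terminal]
3. n3.ok = "zz"  ["zz"]
4. n4.off = 10  [len(S.ok) + 8]
5. n5.live = 6  [C.off - 4]
6. n5.tag = 16  [C.off + 6]
7. n5.fin = 8  [C.off - 2]
8. n6.hot = true  [terminal]
9. n7.env = "kz"  [terminal]
10. n8.env = "nw"  [terminal]
11. n5.hot = true  [D.live > 5]
12. n4.cnt = 29  [C.off + 19]
13. n9.pre = -4  [terminal]
14. n3.acc = 11  [C.cnt * -2 + 69]
15. n3.lim = false  [C.cnt == d.pre]
16. n10.hot = false  [terminal]
17. n1.fin = 7  [S.acc - 4]
18. n1.wid = true  [b₀.hot == false]
19. n0.acc = -2  [A.fin * 3 - 23]
20. n0.lim = false  [A.fin > 7]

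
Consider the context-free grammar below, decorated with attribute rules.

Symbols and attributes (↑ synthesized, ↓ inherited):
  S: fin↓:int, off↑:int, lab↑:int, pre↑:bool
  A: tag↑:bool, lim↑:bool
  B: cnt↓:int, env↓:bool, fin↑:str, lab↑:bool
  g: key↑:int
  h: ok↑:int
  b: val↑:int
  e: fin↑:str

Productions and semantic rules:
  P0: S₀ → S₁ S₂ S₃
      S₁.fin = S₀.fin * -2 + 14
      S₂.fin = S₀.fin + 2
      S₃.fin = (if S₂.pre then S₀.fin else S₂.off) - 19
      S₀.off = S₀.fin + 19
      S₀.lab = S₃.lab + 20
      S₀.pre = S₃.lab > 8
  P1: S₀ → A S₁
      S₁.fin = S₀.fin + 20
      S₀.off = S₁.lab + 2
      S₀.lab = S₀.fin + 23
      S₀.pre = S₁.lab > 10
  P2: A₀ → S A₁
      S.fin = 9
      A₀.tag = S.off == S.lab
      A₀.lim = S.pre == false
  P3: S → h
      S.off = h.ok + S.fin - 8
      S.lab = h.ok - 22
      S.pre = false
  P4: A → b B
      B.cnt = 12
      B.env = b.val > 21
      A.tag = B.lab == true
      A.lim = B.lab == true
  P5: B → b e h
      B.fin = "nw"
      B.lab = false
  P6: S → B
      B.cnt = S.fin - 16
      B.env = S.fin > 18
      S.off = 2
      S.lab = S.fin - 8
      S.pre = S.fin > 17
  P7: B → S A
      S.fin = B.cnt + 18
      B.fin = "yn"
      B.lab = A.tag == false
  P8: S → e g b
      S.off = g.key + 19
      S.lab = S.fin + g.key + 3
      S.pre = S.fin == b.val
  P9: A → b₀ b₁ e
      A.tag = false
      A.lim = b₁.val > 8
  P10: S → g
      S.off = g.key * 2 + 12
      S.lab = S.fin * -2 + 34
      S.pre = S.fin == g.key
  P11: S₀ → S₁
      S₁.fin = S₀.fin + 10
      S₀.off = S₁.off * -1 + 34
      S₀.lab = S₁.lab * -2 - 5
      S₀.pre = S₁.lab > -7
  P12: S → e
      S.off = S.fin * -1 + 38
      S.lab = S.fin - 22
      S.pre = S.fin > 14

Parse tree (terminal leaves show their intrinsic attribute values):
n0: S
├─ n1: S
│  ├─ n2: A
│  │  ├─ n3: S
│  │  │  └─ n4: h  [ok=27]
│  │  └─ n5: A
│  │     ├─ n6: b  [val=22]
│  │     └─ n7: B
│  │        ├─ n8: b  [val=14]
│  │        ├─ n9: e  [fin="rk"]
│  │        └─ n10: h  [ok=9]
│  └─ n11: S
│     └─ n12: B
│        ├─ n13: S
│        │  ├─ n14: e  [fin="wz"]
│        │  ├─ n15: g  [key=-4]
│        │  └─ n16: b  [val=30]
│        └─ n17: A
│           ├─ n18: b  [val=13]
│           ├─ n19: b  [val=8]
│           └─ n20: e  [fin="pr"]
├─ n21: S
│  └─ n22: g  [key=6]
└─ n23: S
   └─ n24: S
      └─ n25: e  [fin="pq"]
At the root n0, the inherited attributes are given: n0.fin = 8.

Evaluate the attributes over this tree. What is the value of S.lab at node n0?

29

1. n0.fin = 8  [given at root]
2. n1.fin = -2  [S₀.fin * -2 + 14]
3. n3.fin = 9  [9]
4. n4.ok = 27  [terminal]
5. n3.off = 28  [h.ok + S.fin - 8]
6. n3.lab = 5  [h.ok - 22]
7. n3.pre = false  [false]
8. n6.val = 22  [terminal]
9. n7.cnt = 12  [12]
10. n7.env = true  [b.val > 21]
11. n8.val = 14  [terminal]
12. n9.fin = "rk"  [terminal]
13. n10.ok = 9  [terminal]
14. n7.fin = "nw"  ["nw"]
15. n7.lab = false  [false]
16. n5.tag = false  [B.lab == true]
17. n5.lim = false  [B.lab == true]
18. n2.tag = false  [S.off == S.lab]
19. n2.lim = true  [S.pre == false]
20. n11.fin = 18  [S₀.fin + 20]
21. n12.cnt = 2  [S.fin - 16]
22. n12.env = false  [S.fin > 18]
23. n13.fin = 20  [B.cnt + 18]
24. n14.fin = "wz"  [terminal]
25. n15.key = -4  [terminal]
26. n16.val = 30  [terminal]
27. n13.off = 15  [g.key + 19]
28. n13.lab = 19  [S.fin + g.key + 3]
29. n13.pre = false  [S.fin == b.val]
30. n18.val = 13  [terminal]
31. n19.val = 8  [terminal]
32. n20.fin = "pr"  [terminal]
33. n17.tag = false  [false]
34. n17.lim = false  [b₁.val > 8]
35. n12.fin = "yn"  ["yn"]
36. n12.lab = true  [A.tag == false]
37. n11.off = 2  [2]
38. n11.lab = 10  [S.fin - 8]
39. n11.pre = true  [S.fin > 17]
40. n1.off = 12  [S₁.lab + 2]
41. n1.lab = 21  [S₀.fin + 23]
42. n1.pre = false  [S₁.lab > 10]
43. n21.fin = 10  [S₀.fin + 2]
44. n22.key = 6  [terminal]
45. n21.off = 24  [g.key * 2 + 12]
46. n21.lab = 14  [S.fin * -2 + 34]
47. n21.pre = false  [S.fin == g.key]
48. n23.fin = 5  [(if S₂.pre then S₀.fin else S₂.off) - 19]
49. n24.fin = 15  [S₀.fin + 10]
50. n25.fin = "pq"  [terminal]
51. n24.off = 23  [S.fin * -1 + 38]
52. n24.lab = -7  [S.fin - 22]
53. n24.pre = true  [S.fin > 14]
54. n23.off = 11  [S₁.off * -1 + 34]
55. n23.lab = 9  [S₁.lab * -2 - 5]
56. n23.pre = false  [S₁.lab > -7]
57. n0.off = 27  [S₀.fin + 19]
58. n0.lab = 29  [S₃.lab + 20]
59. n0.pre = true  [S₃.lab > 8]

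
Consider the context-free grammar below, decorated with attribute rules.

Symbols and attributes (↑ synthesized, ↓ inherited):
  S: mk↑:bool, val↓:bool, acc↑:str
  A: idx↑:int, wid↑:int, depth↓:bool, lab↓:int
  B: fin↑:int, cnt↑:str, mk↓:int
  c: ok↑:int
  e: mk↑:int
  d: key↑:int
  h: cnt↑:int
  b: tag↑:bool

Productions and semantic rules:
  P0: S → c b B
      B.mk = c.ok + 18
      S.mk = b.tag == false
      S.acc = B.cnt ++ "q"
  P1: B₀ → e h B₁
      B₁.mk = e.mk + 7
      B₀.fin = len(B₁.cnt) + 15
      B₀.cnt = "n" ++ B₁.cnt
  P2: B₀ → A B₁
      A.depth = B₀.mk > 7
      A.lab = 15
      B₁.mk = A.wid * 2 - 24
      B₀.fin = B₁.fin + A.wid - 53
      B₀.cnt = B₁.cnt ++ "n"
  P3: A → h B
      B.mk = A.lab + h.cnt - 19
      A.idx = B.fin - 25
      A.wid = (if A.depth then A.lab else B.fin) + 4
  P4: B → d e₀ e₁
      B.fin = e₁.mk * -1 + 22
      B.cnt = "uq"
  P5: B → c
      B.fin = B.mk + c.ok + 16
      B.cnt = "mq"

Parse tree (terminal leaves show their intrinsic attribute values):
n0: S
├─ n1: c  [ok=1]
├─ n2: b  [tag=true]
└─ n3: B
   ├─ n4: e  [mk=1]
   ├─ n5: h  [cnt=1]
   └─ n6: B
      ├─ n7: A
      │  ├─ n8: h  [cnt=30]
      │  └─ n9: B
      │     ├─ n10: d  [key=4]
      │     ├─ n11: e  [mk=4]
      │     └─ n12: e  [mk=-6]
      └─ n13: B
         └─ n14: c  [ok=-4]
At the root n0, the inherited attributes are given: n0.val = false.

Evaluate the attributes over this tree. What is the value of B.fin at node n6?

1. n0.val = false  [given at root]
2. n1.ok = 1  [terminal]
3. n2.tag = true  [terminal]
4. n3.mk = 19  [c.ok + 18]
5. n4.mk = 1  [terminal]
6. n5.cnt = 1  [terminal]
7. n6.mk = 8  [e.mk + 7]
8. n7.depth = true  [B₀.mk > 7]
9. n7.lab = 15  [15]
10. n8.cnt = 30  [terminal]
11. n9.mk = 26  [A.lab + h.cnt - 19]
12. n10.key = 4  [terminal]
13. n11.mk = 4  [terminal]
14. n12.mk = -6  [terminal]
15. n9.fin = 28  [e₁.mk * -1 + 22]
16. n9.cnt = "uq"  ["uq"]
17. n7.idx = 3  [B.fin - 25]
18. n7.wid = 19  [(if A.depth then A.lab else B.fin) + 4]
19. n13.mk = 14  [A.wid * 2 - 24]
20. n14.ok = -4  [terminal]
21. n13.fin = 26  [B.mk + c.ok + 16]
22. n13.cnt = "mq"  ["mq"]
23. n6.fin = -8  [B₁.fin + A.wid - 53]
24. n6.cnt = "mqn"  [B₁.cnt ++ "n"]
25. n3.fin = 18  [len(B₁.cnt) + 15]
26. n3.cnt = "nmqn"  ["n" ++ B₁.cnt]
27. n0.mk = false  [b.tag == false]
28. n0.acc = "nmqnq"  [B.cnt ++ "q"]

-8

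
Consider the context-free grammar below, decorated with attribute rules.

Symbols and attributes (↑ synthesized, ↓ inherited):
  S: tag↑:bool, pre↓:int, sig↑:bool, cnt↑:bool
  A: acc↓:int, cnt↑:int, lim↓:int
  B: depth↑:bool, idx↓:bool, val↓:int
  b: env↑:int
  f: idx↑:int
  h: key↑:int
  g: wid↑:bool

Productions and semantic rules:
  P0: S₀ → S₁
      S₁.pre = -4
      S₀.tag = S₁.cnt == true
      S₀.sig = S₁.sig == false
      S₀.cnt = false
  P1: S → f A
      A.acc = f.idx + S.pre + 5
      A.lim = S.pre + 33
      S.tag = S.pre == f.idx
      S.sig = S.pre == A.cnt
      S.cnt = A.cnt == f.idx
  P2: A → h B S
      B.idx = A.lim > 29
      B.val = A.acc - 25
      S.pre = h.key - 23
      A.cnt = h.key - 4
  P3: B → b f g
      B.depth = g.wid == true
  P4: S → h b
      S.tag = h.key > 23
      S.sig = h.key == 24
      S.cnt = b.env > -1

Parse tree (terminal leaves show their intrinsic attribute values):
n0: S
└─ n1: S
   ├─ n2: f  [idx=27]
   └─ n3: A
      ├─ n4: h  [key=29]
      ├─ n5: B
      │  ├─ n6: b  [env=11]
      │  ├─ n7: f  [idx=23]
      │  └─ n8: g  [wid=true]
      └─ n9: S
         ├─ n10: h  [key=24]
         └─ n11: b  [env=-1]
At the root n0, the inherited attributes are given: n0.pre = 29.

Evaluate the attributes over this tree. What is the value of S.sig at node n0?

1. n0.pre = 29  [given at root]
2. n1.pre = -4  [-4]
3. n2.idx = 27  [terminal]
4. n3.acc = 28  [f.idx + S.pre + 5]
5. n3.lim = 29  [S.pre + 33]
6. n4.key = 29  [terminal]
7. n5.idx = false  [A.lim > 29]
8. n5.val = 3  [A.acc - 25]
9. n6.env = 11  [terminal]
10. n7.idx = 23  [terminal]
11. n8.wid = true  [terminal]
12. n5.depth = true  [g.wid == true]
13. n9.pre = 6  [h.key - 23]
14. n10.key = 24  [terminal]
15. n11.env = -1  [terminal]
16. n9.tag = true  [h.key > 23]
17. n9.sig = true  [h.key == 24]
18. n9.cnt = false  [b.env > -1]
19. n3.cnt = 25  [h.key - 4]
20. n1.tag = false  [S.pre == f.idx]
21. n1.sig = false  [S.pre == A.cnt]
22. n1.cnt = false  [A.cnt == f.idx]
23. n0.tag = false  [S₁.cnt == true]
24. n0.sig = true  [S₁.sig == false]
25. n0.cnt = false  [false]

true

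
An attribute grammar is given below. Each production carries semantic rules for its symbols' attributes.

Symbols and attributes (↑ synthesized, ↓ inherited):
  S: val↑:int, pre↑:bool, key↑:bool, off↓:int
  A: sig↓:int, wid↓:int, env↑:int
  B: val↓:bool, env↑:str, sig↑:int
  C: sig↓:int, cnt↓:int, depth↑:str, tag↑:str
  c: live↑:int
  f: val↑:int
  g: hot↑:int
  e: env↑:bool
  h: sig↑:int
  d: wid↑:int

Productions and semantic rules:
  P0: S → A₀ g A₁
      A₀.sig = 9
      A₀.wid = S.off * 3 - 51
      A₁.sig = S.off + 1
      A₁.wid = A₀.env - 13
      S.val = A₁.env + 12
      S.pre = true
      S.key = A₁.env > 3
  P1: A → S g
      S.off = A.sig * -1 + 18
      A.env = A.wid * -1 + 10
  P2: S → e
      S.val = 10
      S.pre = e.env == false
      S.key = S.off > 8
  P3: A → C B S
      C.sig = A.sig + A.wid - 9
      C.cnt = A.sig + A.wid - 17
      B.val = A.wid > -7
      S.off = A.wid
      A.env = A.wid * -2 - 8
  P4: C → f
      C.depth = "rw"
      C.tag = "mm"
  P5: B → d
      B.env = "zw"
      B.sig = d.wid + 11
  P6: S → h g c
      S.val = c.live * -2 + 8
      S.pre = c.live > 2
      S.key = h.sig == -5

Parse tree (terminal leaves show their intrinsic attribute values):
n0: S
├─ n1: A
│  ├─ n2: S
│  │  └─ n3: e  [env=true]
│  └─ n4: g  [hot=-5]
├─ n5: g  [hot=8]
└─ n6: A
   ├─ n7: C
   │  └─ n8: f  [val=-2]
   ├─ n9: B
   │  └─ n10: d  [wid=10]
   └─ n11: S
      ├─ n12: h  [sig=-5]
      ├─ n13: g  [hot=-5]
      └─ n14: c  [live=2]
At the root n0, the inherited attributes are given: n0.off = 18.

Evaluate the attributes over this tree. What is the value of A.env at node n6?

1. n0.off = 18  [given at root]
2. n1.sig = 9  [9]
3. n1.wid = 3  [S.off * 3 - 51]
4. n2.off = 9  [A.sig * -1 + 18]
5. n3.env = true  [terminal]
6. n2.val = 10  [10]
7. n2.pre = false  [e.env == false]
8. n2.key = true  [S.off > 8]
9. n4.hot = -5  [terminal]
10. n1.env = 7  [A.wid * -1 + 10]
11. n5.hot = 8  [terminal]
12. n6.sig = 19  [S.off + 1]
13. n6.wid = -6  [A₀.env - 13]
14. n7.sig = 4  [A.sig + A.wid - 9]
15. n7.cnt = -4  [A.sig + A.wid - 17]
16. n8.val = -2  [terminal]
17. n7.depth = "rw"  ["rw"]
18. n7.tag = "mm"  ["mm"]
19. n9.val = true  [A.wid > -7]
20. n10.wid = 10  [terminal]
21. n9.env = "zw"  ["zw"]
22. n9.sig = 21  [d.wid + 11]
23. n11.off = -6  [A.wid]
24. n12.sig = -5  [terminal]
25. n13.hot = -5  [terminal]
26. n14.live = 2  [terminal]
27. n11.val = 4  [c.live * -2 + 8]
28. n11.pre = false  [c.live > 2]
29. n11.key = true  [h.sig == -5]
30. n6.env = 4  [A.wid * -2 - 8]
31. n0.val = 16  [A₁.env + 12]
32. n0.pre = true  [true]
33. n0.key = true  [A₁.env > 3]

4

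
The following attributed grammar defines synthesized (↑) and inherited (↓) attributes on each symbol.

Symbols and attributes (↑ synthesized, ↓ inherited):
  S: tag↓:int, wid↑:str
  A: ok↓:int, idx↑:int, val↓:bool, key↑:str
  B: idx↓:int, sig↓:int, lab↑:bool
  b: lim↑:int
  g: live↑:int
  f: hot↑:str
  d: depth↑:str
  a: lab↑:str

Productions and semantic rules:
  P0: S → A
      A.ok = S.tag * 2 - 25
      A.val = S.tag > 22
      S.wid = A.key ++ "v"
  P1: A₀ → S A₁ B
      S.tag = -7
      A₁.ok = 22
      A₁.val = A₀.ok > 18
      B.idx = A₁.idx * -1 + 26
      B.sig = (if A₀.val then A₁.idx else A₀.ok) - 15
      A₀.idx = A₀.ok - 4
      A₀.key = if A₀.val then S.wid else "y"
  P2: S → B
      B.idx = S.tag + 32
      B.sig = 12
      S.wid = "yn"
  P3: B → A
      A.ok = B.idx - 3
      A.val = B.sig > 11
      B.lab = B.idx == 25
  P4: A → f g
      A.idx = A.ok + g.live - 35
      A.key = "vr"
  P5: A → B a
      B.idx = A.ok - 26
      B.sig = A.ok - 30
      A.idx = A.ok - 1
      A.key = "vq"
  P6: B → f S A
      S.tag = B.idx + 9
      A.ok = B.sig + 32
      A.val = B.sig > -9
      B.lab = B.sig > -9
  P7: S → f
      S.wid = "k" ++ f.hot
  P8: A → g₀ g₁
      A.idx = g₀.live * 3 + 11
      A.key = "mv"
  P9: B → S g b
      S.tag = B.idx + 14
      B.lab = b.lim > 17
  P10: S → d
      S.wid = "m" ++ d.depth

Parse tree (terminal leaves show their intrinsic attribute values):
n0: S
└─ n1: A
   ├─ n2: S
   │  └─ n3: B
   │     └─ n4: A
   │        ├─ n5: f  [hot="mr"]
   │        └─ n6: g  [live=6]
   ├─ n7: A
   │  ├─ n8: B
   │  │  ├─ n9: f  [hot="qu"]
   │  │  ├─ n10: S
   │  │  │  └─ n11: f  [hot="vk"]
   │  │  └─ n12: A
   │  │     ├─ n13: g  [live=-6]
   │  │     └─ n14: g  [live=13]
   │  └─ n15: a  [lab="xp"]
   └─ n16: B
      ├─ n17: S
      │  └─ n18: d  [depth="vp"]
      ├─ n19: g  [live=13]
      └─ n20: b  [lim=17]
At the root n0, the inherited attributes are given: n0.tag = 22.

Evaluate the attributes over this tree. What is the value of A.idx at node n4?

-7

1. n0.tag = 22  [given at root]
2. n1.ok = 19  [S.tag * 2 - 25]
3. n1.val = false  [S.tag > 22]
4. n2.tag = -7  [-7]
5. n3.idx = 25  [S.tag + 32]
6. n3.sig = 12  [12]
7. n4.ok = 22  [B.idx - 3]
8. n4.val = true  [B.sig > 11]
9. n5.hot = "mr"  [terminal]
10. n6.live = 6  [terminal]
11. n4.idx = -7  [A.ok + g.live - 35]
12. n4.key = "vr"  ["vr"]
13. n3.lab = true  [B.idx == 25]
14. n2.wid = "yn"  ["yn"]
15. n7.ok = 22  [22]
16. n7.val = true  [A₀.ok > 18]
17. n8.idx = -4  [A.ok - 26]
18. n8.sig = -8  [A.ok - 30]
19. n9.hot = "qu"  [terminal]
20. n10.tag = 5  [B.idx + 9]
21. n11.hot = "vk"  [terminal]
22. n10.wid = "kvk"  ["k" ++ f.hot]
23. n12.ok = 24  [B.sig + 32]
24. n12.val = true  [B.sig > -9]
25. n13.live = -6  [terminal]
26. n14.live = 13  [terminal]
27. n12.idx = -7  [g₀.live * 3 + 11]
28. n12.key = "mv"  ["mv"]
29. n8.lab = true  [B.sig > -9]
30. n15.lab = "xp"  [terminal]
31. n7.idx = 21  [A.ok - 1]
32. n7.key = "vq"  ["vq"]
33. n16.idx = 5  [A₁.idx * -1 + 26]
34. n16.sig = 4  [(if A₀.val then A₁.idx else A₀.ok) - 15]
35. n17.tag = 19  [B.idx + 14]
36. n18.depth = "vp"  [terminal]
37. n17.wid = "mvp"  ["m" ++ d.depth]
38. n19.live = 13  [terminal]
39. n20.lim = 17  [terminal]
40. n16.lab = false  [b.lim > 17]
41. n1.idx = 15  [A₀.ok - 4]
42. n1.key = "y"  [if A₀.val then S.wid else "y"]
43. n0.wid = "yv"  [A.key ++ "v"]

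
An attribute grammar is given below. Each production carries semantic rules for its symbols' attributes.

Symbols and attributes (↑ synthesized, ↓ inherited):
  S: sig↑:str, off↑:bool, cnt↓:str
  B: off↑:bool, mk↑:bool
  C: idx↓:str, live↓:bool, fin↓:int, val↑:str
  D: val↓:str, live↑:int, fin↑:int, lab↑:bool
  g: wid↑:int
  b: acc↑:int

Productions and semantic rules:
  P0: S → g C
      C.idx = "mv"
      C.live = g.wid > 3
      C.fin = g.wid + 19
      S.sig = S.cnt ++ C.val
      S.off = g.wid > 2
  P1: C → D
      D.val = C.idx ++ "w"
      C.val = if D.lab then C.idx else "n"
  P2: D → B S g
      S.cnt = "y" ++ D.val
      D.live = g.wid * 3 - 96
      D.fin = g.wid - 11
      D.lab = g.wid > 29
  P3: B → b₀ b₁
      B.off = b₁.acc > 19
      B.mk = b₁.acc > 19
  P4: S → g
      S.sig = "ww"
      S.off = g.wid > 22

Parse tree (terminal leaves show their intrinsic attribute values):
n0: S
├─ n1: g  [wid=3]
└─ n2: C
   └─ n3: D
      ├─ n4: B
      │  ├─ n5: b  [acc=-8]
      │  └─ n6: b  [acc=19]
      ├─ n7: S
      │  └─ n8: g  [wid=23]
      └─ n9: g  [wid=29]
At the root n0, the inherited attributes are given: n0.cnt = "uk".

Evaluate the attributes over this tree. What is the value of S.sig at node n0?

"ukn"

1. n0.cnt = "uk"  [given at root]
2. n1.wid = 3  [terminal]
3. n2.idx = "mv"  ["mv"]
4. n2.live = false  [g.wid > 3]
5. n2.fin = 22  [g.wid + 19]
6. n3.val = "mvw"  [C.idx ++ "w"]
7. n5.acc = -8  [terminal]
8. n6.acc = 19  [terminal]
9. n4.off = false  [b₁.acc > 19]
10. n4.mk = false  [b₁.acc > 19]
11. n7.cnt = "ymvw"  ["y" ++ D.val]
12. n8.wid = 23  [terminal]
13. n7.sig = "ww"  ["ww"]
14. n7.off = true  [g.wid > 22]
15. n9.wid = 29  [terminal]
16. n3.live = -9  [g.wid * 3 - 96]
17. n3.fin = 18  [g.wid - 11]
18. n3.lab = false  [g.wid > 29]
19. n2.val = "n"  [if D.lab then C.idx else "n"]
20. n0.sig = "ukn"  [S.cnt ++ C.val]
21. n0.off = true  [g.wid > 2]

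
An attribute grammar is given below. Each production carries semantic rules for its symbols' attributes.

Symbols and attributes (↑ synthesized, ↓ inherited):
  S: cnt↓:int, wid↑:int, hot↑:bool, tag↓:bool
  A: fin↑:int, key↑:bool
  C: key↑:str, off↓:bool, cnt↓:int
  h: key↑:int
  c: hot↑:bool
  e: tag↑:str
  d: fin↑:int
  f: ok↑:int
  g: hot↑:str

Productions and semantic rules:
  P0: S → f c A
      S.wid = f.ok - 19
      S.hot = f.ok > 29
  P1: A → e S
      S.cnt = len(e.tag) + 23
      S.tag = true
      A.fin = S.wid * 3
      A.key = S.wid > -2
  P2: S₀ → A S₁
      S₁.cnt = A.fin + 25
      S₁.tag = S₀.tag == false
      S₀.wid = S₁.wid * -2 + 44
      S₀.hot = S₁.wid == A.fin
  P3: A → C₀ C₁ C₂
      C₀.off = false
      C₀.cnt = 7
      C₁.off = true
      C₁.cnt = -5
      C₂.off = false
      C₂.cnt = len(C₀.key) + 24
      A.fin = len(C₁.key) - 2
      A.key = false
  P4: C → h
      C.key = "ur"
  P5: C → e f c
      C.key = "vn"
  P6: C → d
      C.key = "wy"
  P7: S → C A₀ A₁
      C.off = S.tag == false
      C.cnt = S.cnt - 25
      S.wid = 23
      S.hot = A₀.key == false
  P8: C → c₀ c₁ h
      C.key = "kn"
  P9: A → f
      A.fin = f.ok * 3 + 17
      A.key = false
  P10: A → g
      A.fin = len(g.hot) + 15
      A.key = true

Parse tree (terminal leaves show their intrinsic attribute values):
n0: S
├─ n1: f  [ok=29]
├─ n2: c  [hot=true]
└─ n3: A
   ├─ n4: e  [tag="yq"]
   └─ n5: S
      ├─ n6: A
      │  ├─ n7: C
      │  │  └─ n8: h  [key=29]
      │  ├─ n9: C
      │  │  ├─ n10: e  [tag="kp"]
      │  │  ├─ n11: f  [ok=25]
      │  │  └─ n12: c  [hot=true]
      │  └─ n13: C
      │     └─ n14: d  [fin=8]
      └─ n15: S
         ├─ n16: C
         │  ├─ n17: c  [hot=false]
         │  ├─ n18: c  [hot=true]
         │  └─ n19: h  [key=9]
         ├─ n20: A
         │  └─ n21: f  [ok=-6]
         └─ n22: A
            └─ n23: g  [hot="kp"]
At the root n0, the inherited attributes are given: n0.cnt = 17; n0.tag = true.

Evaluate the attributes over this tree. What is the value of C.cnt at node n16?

0

1. n0.cnt = 17  [given at root]
2. n0.tag = true  [given at root]
3. n1.ok = 29  [terminal]
4. n2.hot = true  [terminal]
5. n4.tag = "yq"  [terminal]
6. n5.cnt = 25  [len(e.tag) + 23]
7. n5.tag = true  [true]
8. n7.off = false  [false]
9. n7.cnt = 7  [7]
10. n8.key = 29  [terminal]
11. n7.key = "ur"  ["ur"]
12. n9.off = true  [true]
13. n9.cnt = -5  [-5]
14. n10.tag = "kp"  [terminal]
15. n11.ok = 25  [terminal]
16. n12.hot = true  [terminal]
17. n9.key = "vn"  ["vn"]
18. n13.off = false  [false]
19. n13.cnt = 26  [len(C₀.key) + 24]
20. n14.fin = 8  [terminal]
21. n13.key = "wy"  ["wy"]
22. n6.fin = 0  [len(C₁.key) - 2]
23. n6.key = false  [false]
24. n15.cnt = 25  [A.fin + 25]
25. n15.tag = false  [S₀.tag == false]
26. n16.off = true  [S.tag == false]
27. n16.cnt = 0  [S.cnt - 25]
28. n17.hot = false  [terminal]
29. n18.hot = true  [terminal]
30. n19.key = 9  [terminal]
31. n16.key = "kn"  ["kn"]
32. n21.ok = -6  [terminal]
33. n20.fin = -1  [f.ok * 3 + 17]
34. n20.key = false  [false]
35. n23.hot = "kp"  [terminal]
36. n22.fin = 17  [len(g.hot) + 15]
37. n22.key = true  [true]
38. n15.wid = 23  [23]
39. n15.hot = true  [A₀.key == false]
40. n5.wid = -2  [S₁.wid * -2 + 44]
41. n5.hot = false  [S₁.wid == A.fin]
42. n3.fin = -6  [S.wid * 3]
43. n3.key = false  [S.wid > -2]
44. n0.wid = 10  [f.ok - 19]
45. n0.hot = false  [f.ok > 29]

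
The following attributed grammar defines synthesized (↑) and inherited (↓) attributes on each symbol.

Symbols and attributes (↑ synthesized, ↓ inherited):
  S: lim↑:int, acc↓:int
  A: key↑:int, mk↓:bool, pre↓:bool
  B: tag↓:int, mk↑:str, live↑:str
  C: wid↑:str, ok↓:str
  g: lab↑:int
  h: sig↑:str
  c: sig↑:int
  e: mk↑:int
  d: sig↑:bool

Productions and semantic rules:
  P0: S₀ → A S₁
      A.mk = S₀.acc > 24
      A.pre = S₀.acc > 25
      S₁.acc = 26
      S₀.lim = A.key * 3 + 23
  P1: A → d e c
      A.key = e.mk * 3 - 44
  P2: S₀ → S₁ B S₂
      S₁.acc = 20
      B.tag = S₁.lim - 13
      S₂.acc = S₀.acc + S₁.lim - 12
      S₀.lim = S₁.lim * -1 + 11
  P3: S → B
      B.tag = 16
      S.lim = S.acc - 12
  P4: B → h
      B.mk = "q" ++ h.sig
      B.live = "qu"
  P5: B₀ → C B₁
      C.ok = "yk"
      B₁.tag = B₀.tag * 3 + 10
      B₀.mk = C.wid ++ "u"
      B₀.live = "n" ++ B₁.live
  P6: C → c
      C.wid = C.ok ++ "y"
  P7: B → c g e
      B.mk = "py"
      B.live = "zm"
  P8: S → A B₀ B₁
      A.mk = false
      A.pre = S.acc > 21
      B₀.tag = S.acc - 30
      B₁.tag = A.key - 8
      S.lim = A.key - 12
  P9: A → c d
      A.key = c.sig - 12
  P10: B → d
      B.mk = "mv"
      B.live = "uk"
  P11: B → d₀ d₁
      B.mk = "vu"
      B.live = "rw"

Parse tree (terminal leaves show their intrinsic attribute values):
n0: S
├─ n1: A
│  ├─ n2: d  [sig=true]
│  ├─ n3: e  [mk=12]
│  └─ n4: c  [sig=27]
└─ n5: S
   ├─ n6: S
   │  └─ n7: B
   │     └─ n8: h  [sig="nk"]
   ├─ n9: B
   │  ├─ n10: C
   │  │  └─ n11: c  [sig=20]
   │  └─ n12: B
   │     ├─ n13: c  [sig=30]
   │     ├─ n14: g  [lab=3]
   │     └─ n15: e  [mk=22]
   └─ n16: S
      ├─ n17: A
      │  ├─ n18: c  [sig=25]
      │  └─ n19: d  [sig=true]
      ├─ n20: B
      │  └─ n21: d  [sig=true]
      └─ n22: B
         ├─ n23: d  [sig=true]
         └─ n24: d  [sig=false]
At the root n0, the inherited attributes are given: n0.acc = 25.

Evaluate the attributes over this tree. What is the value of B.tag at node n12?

1. n0.acc = 25  [given at root]
2. n1.mk = true  [S₀.acc > 24]
3. n1.pre = false  [S₀.acc > 25]
4. n2.sig = true  [terminal]
5. n3.mk = 12  [terminal]
6. n4.sig = 27  [terminal]
7. n1.key = -8  [e.mk * 3 - 44]
8. n5.acc = 26  [26]
9. n6.acc = 20  [20]
10. n7.tag = 16  [16]
11. n8.sig = "nk"  [terminal]
12. n7.mk = "qnk"  ["q" ++ h.sig]
13. n7.live = "qu"  ["qu"]
14. n6.lim = 8  [S.acc - 12]
15. n9.tag = -5  [S₁.lim - 13]
16. n10.ok = "yk"  ["yk"]
17. n11.sig = 20  [terminal]
18. n10.wid = "yky"  [C.ok ++ "y"]
19. n12.tag = -5  [B₀.tag * 3 + 10]
20. n13.sig = 30  [terminal]
21. n14.lab = 3  [terminal]
22. n15.mk = 22  [terminal]
23. n12.mk = "py"  ["py"]
24. n12.live = "zm"  ["zm"]
25. n9.mk = "ykyu"  [C.wid ++ "u"]
26. n9.live = "nzm"  ["n" ++ B₁.live]
27. n16.acc = 22  [S₀.acc + S₁.lim - 12]
28. n17.mk = false  [false]
29. n17.pre = true  [S.acc > 21]
30. n18.sig = 25  [terminal]
31. n19.sig = true  [terminal]
32. n17.key = 13  [c.sig - 12]
33. n20.tag = -8  [S.acc - 30]
34. n21.sig = true  [terminal]
35. n20.mk = "mv"  ["mv"]
36. n20.live = "uk"  ["uk"]
37. n22.tag = 5  [A.key - 8]
38. n23.sig = true  [terminal]
39. n24.sig = false  [terminal]
40. n22.mk = "vu"  ["vu"]
41. n22.live = "rw"  ["rw"]
42. n16.lim = 1  [A.key - 12]
43. n5.lim = 3  [S₁.lim * -1 + 11]
44. n0.lim = -1  [A.key * 3 + 23]

-5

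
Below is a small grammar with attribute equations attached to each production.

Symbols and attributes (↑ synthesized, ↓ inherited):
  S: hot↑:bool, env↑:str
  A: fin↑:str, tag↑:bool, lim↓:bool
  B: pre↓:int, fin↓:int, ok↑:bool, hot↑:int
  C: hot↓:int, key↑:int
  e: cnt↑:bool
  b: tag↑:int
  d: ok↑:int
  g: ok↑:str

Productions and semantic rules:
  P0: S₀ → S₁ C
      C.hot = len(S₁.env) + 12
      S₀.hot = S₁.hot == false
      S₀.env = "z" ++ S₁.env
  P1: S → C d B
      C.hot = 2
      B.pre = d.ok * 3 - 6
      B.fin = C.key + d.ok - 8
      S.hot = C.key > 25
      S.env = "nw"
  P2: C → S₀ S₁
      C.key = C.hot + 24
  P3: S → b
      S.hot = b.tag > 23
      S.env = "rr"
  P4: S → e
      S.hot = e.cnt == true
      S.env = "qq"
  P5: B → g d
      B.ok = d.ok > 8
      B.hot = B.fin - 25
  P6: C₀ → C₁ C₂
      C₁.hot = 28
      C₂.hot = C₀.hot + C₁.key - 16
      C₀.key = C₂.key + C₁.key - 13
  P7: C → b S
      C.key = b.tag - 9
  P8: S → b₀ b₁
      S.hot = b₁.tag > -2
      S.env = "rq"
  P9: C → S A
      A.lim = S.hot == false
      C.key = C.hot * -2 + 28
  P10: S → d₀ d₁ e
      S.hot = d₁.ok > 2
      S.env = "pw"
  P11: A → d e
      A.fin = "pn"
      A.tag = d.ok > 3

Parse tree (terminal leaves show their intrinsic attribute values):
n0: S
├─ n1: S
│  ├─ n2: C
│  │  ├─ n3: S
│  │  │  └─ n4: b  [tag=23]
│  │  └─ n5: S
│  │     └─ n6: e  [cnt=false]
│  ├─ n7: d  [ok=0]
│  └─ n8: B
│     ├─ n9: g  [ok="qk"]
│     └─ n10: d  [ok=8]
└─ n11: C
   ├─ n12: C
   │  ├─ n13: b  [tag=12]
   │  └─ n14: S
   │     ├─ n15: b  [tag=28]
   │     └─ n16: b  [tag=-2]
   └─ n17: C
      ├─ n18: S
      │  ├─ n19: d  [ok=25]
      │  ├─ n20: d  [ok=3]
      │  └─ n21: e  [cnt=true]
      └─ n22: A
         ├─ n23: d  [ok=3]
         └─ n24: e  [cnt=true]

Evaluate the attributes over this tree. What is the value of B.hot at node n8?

-7

1. n2.hot = 2  [2]
2. n4.tag = 23  [terminal]
3. n3.hot = false  [b.tag > 23]
4. n3.env = "rr"  ["rr"]
5. n6.cnt = false  [terminal]
6. n5.hot = false  [e.cnt == true]
7. n5.env = "qq"  ["qq"]
8. n2.key = 26  [C.hot + 24]
9. n7.ok = 0  [terminal]
10. n8.pre = -6  [d.ok * 3 - 6]
11. n8.fin = 18  [C.key + d.ok - 8]
12. n9.ok = "qk"  [terminal]
13. n10.ok = 8  [terminal]
14. n8.ok = false  [d.ok > 8]
15. n8.hot = -7  [B.fin - 25]
16. n1.hot = true  [C.key > 25]
17. n1.env = "nw"  ["nw"]
18. n11.hot = 14  [len(S₁.env) + 12]
19. n12.hot = 28  [28]
20. n13.tag = 12  [terminal]
21. n15.tag = 28  [terminal]
22. n16.tag = -2  [terminal]
23. n14.hot = false  [b₁.tag > -2]
24. n14.env = "rq"  ["rq"]
25. n12.key = 3  [b.tag - 9]
26. n17.hot = 1  [C₀.hot + C₁.key - 16]
27. n19.ok = 25  [terminal]
28. n20.ok = 3  [terminal]
29. n21.cnt = true  [terminal]
30. n18.hot = true  [d₁.ok > 2]
31. n18.env = "pw"  ["pw"]
32. n22.lim = false  [S.hot == false]
33. n23.ok = 3  [terminal]
34. n24.cnt = true  [terminal]
35. n22.fin = "pn"  ["pn"]
36. n22.tag = false  [d.ok > 3]
37. n17.key = 26  [C.hot * -2 + 28]
38. n11.key = 16  [C₂.key + C₁.key - 13]
39. n0.hot = false  [S₁.hot == false]
40. n0.env = "znw"  ["z" ++ S₁.env]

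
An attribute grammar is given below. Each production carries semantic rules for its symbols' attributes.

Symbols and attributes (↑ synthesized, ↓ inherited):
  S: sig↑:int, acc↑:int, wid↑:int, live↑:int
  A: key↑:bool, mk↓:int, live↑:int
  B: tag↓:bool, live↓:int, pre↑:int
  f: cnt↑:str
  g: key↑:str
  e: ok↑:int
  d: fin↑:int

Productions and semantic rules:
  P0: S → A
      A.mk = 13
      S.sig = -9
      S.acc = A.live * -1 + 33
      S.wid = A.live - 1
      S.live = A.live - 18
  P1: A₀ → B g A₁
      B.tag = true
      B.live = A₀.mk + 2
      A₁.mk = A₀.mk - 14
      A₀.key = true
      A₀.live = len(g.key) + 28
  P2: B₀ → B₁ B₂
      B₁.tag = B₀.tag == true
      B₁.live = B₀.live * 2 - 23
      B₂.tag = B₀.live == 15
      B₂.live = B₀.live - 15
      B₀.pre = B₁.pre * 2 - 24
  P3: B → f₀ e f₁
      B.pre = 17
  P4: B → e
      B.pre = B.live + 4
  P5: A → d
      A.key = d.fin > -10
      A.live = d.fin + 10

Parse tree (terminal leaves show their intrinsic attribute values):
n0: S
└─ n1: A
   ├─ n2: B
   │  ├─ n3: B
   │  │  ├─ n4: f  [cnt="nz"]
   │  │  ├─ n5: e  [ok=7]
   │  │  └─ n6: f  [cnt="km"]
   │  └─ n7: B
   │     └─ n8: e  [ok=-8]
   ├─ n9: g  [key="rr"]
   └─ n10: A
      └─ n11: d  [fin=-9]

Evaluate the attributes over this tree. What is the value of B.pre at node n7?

1. n1.mk = 13  [13]
2. n2.tag = true  [true]
3. n2.live = 15  [A₀.mk + 2]
4. n3.tag = true  [B₀.tag == true]
5. n3.live = 7  [B₀.live * 2 - 23]
6. n4.cnt = "nz"  [terminal]
7. n5.ok = 7  [terminal]
8. n6.cnt = "km"  [terminal]
9. n3.pre = 17  [17]
10. n7.tag = true  [B₀.live == 15]
11. n7.live = 0  [B₀.live - 15]
12. n8.ok = -8  [terminal]
13. n7.pre = 4  [B.live + 4]
14. n2.pre = 10  [B₁.pre * 2 - 24]
15. n9.key = "rr"  [terminal]
16. n10.mk = -1  [A₀.mk - 14]
17. n11.fin = -9  [terminal]
18. n10.key = true  [d.fin > -10]
19. n10.live = 1  [d.fin + 10]
20. n1.key = true  [true]
21. n1.live = 30  [len(g.key) + 28]
22. n0.sig = -9  [-9]
23. n0.acc = 3  [A.live * -1 + 33]
24. n0.wid = 29  [A.live - 1]
25. n0.live = 12  [A.live - 18]

4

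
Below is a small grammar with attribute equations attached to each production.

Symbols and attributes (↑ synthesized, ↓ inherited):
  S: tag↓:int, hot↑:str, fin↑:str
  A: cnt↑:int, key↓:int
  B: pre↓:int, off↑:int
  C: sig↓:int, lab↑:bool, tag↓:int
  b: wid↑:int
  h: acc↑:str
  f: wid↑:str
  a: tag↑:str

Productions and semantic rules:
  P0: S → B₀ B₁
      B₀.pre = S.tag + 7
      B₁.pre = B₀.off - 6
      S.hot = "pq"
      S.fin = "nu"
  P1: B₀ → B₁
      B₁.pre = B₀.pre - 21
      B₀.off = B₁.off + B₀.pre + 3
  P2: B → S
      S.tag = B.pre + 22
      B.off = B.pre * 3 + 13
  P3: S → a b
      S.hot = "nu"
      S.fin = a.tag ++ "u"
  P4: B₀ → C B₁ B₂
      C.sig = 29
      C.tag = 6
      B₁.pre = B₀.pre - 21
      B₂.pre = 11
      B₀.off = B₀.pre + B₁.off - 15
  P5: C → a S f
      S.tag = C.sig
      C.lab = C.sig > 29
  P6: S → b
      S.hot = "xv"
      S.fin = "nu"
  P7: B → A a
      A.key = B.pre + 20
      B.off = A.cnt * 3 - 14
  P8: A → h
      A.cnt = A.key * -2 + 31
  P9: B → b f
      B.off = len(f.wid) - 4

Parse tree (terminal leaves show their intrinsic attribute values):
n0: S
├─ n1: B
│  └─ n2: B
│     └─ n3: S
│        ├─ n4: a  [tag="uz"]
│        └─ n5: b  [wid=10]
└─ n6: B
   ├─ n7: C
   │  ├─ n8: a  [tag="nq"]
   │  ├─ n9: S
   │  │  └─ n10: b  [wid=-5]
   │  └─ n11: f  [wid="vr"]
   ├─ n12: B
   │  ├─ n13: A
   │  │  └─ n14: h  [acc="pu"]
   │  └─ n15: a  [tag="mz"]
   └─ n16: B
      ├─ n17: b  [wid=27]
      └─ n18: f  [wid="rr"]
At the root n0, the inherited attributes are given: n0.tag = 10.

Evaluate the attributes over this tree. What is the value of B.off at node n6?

1. n0.tag = 10  [given at root]
2. n1.pre = 17  [S.tag + 7]
3. n2.pre = -4  [B₀.pre - 21]
4. n3.tag = 18  [B.pre + 22]
5. n4.tag = "uz"  [terminal]
6. n5.wid = 10  [terminal]
7. n3.hot = "nu"  ["nu"]
8. n3.fin = "uzu"  [a.tag ++ "u"]
9. n2.off = 1  [B.pre * 3 + 13]
10. n1.off = 21  [B₁.off + B₀.pre + 3]
11. n6.pre = 15  [B₀.off - 6]
12. n7.sig = 29  [29]
13. n7.tag = 6  [6]
14. n8.tag = "nq"  [terminal]
15. n9.tag = 29  [C.sig]
16. n10.wid = -5  [terminal]
17. n9.hot = "xv"  ["xv"]
18. n9.fin = "nu"  ["nu"]
19. n11.wid = "vr"  [terminal]
20. n7.lab = false  [C.sig > 29]
21. n12.pre = -6  [B₀.pre - 21]
22. n13.key = 14  [B.pre + 20]
23. n14.acc = "pu"  [terminal]
24. n13.cnt = 3  [A.key * -2 + 31]
25. n15.tag = "mz"  [terminal]
26. n12.off = -5  [A.cnt * 3 - 14]
27. n16.pre = 11  [11]
28. n17.wid = 27  [terminal]
29. n18.wid = "rr"  [terminal]
30. n16.off = -2  [len(f.wid) - 4]
31. n6.off = -5  [B₀.pre + B₁.off - 15]
32. n0.hot = "pq"  ["pq"]
33. n0.fin = "nu"  ["nu"]

-5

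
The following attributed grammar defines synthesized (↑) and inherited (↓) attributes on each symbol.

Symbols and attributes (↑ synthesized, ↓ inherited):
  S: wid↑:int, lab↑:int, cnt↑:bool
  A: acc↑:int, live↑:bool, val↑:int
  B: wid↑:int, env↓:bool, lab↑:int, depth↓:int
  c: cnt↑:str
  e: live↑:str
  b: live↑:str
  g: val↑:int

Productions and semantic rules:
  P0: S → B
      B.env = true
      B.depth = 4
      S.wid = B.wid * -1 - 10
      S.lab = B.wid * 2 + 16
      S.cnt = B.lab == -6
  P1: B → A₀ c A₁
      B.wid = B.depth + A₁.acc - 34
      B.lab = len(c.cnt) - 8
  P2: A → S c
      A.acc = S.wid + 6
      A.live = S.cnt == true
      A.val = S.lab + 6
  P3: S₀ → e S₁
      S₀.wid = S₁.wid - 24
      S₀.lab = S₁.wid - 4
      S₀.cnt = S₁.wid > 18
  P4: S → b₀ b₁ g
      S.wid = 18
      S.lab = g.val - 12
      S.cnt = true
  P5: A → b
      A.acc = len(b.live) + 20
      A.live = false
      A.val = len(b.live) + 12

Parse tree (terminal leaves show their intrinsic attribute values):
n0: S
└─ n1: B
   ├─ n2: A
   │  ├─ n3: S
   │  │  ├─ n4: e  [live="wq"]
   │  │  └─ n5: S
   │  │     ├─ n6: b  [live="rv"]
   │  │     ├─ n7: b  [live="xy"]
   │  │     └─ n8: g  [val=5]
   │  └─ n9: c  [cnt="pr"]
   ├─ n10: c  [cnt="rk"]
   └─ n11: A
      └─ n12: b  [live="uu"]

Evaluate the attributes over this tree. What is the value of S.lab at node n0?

0

1. n1.env = true  [true]
2. n1.depth = 4  [4]
3. n4.live = "wq"  [terminal]
4. n6.live = "rv"  [terminal]
5. n7.live = "xy"  [terminal]
6. n8.val = 5  [terminal]
7. n5.wid = 18  [18]
8. n5.lab = -7  [g.val - 12]
9. n5.cnt = true  [true]
10. n3.wid = -6  [S₁.wid - 24]
11. n3.lab = 14  [S₁.wid - 4]
12. n3.cnt = false  [S₁.wid > 18]
13. n9.cnt = "pr"  [terminal]
14. n2.acc = 0  [S.wid + 6]
15. n2.live = false  [S.cnt == true]
16. n2.val = 20  [S.lab + 6]
17. n10.cnt = "rk"  [terminal]
18. n12.live = "uu"  [terminal]
19. n11.acc = 22  [len(b.live) + 20]
20. n11.live = false  [false]
21. n11.val = 14  [len(b.live) + 12]
22. n1.wid = -8  [B.depth + A₁.acc - 34]
23. n1.lab = -6  [len(c.cnt) - 8]
24. n0.wid = -2  [B.wid * -1 - 10]
25. n0.lab = 0  [B.wid * 2 + 16]
26. n0.cnt = true  [B.lab == -6]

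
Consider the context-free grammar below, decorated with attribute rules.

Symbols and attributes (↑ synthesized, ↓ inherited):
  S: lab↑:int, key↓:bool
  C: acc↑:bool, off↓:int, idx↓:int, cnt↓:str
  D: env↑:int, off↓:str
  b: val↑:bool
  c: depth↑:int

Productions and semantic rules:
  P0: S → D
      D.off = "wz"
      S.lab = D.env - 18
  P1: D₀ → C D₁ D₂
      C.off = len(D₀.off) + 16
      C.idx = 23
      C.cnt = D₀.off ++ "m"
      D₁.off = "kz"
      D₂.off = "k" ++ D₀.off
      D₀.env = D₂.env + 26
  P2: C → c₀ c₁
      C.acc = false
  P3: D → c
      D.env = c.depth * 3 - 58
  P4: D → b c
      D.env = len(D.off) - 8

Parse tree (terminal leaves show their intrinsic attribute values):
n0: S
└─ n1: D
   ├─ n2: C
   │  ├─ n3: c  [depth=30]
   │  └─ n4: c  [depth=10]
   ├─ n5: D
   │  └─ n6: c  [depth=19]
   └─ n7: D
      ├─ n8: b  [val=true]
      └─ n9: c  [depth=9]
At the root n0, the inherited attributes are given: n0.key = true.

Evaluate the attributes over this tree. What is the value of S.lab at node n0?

1. n0.key = true  [given at root]
2. n1.off = "wz"  ["wz"]
3. n2.off = 18  [len(D₀.off) + 16]
4. n2.idx = 23  [23]
5. n2.cnt = "wzm"  [D₀.off ++ "m"]
6. n3.depth = 30  [terminal]
7. n4.depth = 10  [terminal]
8. n2.acc = false  [false]
9. n5.off = "kz"  ["kz"]
10. n6.depth = 19  [terminal]
11. n5.env = -1  [c.depth * 3 - 58]
12. n7.off = "kwz"  ["k" ++ D₀.off]
13. n8.val = true  [terminal]
14. n9.depth = 9  [terminal]
15. n7.env = -5  [len(D.off) - 8]
16. n1.env = 21  [D₂.env + 26]
17. n0.lab = 3  [D.env - 18]

3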